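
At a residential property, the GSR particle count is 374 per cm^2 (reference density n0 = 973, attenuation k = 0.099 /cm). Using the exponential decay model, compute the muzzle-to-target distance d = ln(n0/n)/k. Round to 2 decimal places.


GSR distance calculation:
n0/n = 973 / 374 = 2.601604
ln(n0/n) = 0.956128
d = 0.956128 / 0.099 = 9.66 cm

9.66


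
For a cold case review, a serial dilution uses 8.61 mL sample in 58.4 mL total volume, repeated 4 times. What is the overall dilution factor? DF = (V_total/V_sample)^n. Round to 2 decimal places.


Dilution factor calculation:
Single dilution = V_total / V_sample = 58.4 / 8.61 ≈ 6.782811
Number of dilutions = 4
Total DF = (58.4 / 8.61)^4 (full precision, rounded at the end) = 2116.60

2116.60


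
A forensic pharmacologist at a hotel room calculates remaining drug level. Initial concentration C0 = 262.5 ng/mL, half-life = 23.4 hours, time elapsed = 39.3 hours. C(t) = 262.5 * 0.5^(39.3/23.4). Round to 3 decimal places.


Drug concentration decay:
Number of half-lives = t / t_half = 39.3 / 23.4 = 1.679487
Decay factor = 0.5^1.679487 = 0.31219363
C(t) = 262.5 * 0.31219363 = 81.951 ng/mL

81.951


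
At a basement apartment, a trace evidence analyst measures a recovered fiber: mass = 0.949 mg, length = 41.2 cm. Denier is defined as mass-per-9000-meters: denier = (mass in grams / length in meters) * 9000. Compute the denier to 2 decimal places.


Denier calculation:
Mass in grams = 0.949 mg / 1000 = 0.000949 g
Length in meters = 41.2 cm / 100 = 0.412 m
Linear density = mass / length = 0.000949 / 0.412 = 0.0023034 g/m
Denier = (g/m) * 9000 = 0.0023034 * 9000 = 20.73

20.73


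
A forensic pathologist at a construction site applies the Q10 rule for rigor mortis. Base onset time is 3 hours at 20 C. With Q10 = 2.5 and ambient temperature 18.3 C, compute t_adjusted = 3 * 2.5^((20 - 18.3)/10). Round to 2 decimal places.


Rigor mortis time adjustment:
Exponent = (T_ref - T_actual) / 10 = (20 - 18.3) / 10 = 0.17
Q10 factor = 2.5^0.17 = 1.16856
t_adjusted = 3 * 1.16856 = 3.51 hours

3.51


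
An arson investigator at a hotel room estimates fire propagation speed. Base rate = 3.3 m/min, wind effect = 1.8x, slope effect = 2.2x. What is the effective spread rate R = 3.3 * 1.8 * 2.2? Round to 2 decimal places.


Fire spread rate calculation:
R = R0 * wind_factor * slope_factor
= 3.3 * 1.8 * 2.2
= 5.94 * 2.2
= 13.07 m/min

13.07


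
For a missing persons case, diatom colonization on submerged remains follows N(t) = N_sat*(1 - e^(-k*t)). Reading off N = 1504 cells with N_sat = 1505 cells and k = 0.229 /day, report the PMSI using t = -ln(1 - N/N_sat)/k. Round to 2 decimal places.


PMSI from diatom colonization curve:
N / N_sat = 1504 / 1505 = 0.999336
1 - N/N_sat = 0.000664
ln(1 - N/N_sat) = -7.317228
t = -ln(1 - N/N_sat) / k = -(-7.317228) / 0.229 = 31.95 days

31.95


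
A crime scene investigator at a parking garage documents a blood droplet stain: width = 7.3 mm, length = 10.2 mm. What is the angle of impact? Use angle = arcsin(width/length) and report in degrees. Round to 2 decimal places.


Blood spatter impact angle calculation:
width / length = 7.3 / 10.2 = 0.715686
angle = arcsin(0.715686)
angle = 45.70 degrees

45.70


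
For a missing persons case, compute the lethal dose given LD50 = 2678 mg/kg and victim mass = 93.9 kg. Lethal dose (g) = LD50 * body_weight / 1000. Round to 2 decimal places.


Lethal dose calculation:
Lethal dose = LD50 * body_weight / 1000
= 2678 * 93.9 / 1000
= 251464.2 / 1000
= 251.46 g

251.46


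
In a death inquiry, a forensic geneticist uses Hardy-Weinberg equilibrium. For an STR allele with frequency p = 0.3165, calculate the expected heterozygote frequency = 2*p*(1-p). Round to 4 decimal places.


Hardy-Weinberg heterozygote frequency:
q = 1 - p = 1 - 0.3165 = 0.6835
2pq = 2 * 0.3165 * 0.6835 = 0.4327

0.4327


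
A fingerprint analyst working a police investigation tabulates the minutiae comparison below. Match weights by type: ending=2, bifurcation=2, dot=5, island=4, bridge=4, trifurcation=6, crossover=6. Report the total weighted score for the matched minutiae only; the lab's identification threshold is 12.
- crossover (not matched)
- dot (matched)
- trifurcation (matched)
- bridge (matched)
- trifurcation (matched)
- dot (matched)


Weighted minutiae match score:
  crossover: not matched, +0
  dot: matched, +5 (running total 5)
  trifurcation: matched, +6 (running total 11)
  bridge: matched, +4 (running total 15)
  trifurcation: matched, +6 (running total 21)
  dot: matched, +5 (running total 26)
Total score = 26
Threshold = 12; verdict = identification

26


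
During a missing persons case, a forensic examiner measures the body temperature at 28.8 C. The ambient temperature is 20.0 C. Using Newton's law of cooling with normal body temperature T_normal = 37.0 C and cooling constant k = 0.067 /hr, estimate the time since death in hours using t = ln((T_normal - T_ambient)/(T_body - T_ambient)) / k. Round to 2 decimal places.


Using Newton's law of cooling:
t = ln((T_normal - T_ambient) / (T_body - T_ambient)) / k
T_normal - T_ambient = 17.0
T_body - T_ambient = 8.8
Ratio = 1.931818
ln(ratio) = 0.658462
t = 0.658462 / 0.067 = 9.83 hours

9.83


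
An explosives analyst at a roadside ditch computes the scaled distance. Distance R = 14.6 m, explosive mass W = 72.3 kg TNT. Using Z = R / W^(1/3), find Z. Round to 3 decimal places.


Scaled distance calculation:
W^(1/3) = 72.3^(1/3) = 4.165938
Z = R / W^(1/3) = 14.6 / 4.165938
Z = 3.505 m/kg^(1/3)

3.505


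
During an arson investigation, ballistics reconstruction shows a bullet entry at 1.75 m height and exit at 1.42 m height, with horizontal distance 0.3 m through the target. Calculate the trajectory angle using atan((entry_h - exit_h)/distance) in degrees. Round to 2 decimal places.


Bullet trajectory angle:
Height difference = 1.75 - 1.42 = 0.33 m
angle = atan(0.33 / 0.3)
angle = atan(1.1)
angle = 47.73 degrees

47.73


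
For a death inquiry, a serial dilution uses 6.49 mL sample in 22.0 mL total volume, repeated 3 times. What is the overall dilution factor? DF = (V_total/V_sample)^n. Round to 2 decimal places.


Dilution factor calculation:
Single dilution = V_total / V_sample = 22.0 / 6.49 ≈ 3.389831
Number of dilutions = 3
Total DF = (22.0 / 6.49)^3 (full precision, rounded at the end) = 38.95

38.95


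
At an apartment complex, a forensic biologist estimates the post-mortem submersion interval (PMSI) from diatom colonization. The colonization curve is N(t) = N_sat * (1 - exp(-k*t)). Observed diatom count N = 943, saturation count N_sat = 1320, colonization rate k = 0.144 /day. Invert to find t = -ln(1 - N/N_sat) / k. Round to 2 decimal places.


PMSI from diatom colonization curve:
N / N_sat = 943 / 1320 = 0.714394
1 - N/N_sat = 0.285606
ln(1 - N/N_sat) = -1.253142
t = -ln(1 - N/N_sat) / k = -(-1.253142) / 0.144 = 8.70 days

8.70


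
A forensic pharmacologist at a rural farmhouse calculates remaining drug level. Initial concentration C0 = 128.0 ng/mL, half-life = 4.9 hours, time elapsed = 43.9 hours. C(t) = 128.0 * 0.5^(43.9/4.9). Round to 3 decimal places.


Drug concentration decay:
Number of half-lives = t / t_half = 43.9 / 4.9 = 8.959184
Decay factor = 0.5^8.959184 = 0.00200917
C(t) = 128.0 * 0.00200917 = 0.257 ng/mL

0.257


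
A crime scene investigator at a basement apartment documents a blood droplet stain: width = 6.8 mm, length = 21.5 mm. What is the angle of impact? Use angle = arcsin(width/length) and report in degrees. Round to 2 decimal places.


Blood spatter impact angle calculation:
width / length = 6.8 / 21.5 = 0.316279
angle = arcsin(0.316279)
angle = 18.44 degrees

18.44


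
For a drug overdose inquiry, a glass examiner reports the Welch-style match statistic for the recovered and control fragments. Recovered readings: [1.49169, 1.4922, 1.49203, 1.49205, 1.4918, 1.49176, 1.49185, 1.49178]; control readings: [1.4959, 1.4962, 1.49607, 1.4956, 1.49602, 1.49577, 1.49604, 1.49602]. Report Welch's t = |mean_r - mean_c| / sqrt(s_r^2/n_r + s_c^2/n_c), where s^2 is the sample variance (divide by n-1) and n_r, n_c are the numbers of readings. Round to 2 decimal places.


Welch's t-criterion for glass RI comparison:
Recovered mean = sum / n_r = 11.93516 / 8 = 1.491895
Control mean = sum / n_c = 11.96762 / 8 = 1.4959525
Recovered sample variance s_r^2 = 3.14e-08
Control sample variance s_c^2 = 3.60214e-08
Welch SE (unpooled) = sqrt(s_r^2/n_r + s_c^2/n_c) = sqrt(3.925e-09 + 4.50268e-09) = sqrt(8.42768e-09) = 9.18024e-05
|mean_r - mean_c| = 0.0040575
t = 0.0040575 / 9.18024e-05 = 44.20

44.20


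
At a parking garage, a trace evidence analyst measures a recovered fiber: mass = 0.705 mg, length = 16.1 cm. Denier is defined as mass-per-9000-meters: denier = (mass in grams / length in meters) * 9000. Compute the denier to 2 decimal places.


Denier calculation:
Mass in grams = 0.705 mg / 1000 = 0.000705 g
Length in meters = 16.1 cm / 100 = 0.161 m
Linear density = mass / length = 0.000705 / 0.161 = 0.00437888 g/m
Denier = (g/m) * 9000 = 0.00437888 * 9000 = 39.41

39.41


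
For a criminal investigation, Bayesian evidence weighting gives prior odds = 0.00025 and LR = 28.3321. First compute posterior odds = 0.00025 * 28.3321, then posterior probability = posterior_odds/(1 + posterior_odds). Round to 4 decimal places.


Bayesian evidence evaluation:
Posterior odds = prior_odds * LR = 0.00025 * 28.3321 = 0.007083025
Posterior probability = posterior_odds / (1 + posterior_odds)
= 0.007083025 / (1 + 0.007083025)
= 0.007083025 / 1.007083025
= 0.0070

0.0070


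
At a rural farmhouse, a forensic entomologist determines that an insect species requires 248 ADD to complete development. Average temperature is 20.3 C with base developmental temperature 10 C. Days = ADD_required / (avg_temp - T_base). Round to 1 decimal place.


Insect development time:
Effective temperature = avg_temp - T_base = 20.3 - 10 = 10.3 C
Days = ADD / effective_temp = 248 / 10.3 = 24.1 days

24.1


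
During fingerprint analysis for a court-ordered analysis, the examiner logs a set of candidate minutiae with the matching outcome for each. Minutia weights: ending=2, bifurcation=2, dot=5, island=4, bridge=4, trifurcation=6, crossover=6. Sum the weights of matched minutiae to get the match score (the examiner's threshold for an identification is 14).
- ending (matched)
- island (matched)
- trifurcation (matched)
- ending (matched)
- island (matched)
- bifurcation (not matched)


Weighted minutiae match score:
  ending: matched, +2 (running total 2)
  island: matched, +4 (running total 6)
  trifurcation: matched, +6 (running total 12)
  ending: matched, +2 (running total 14)
  island: matched, +4 (running total 18)
  bifurcation: not matched, +0
Total score = 18
Threshold = 14; verdict = identification

18


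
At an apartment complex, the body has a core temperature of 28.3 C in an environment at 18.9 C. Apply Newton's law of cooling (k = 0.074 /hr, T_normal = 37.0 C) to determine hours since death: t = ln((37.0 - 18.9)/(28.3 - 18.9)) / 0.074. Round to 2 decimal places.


Using Newton's law of cooling:
t = ln((T_normal - T_ambient) / (T_body - T_ambient)) / k
T_normal - T_ambient = 18.1
T_body - T_ambient = 9.4
Ratio = 1.925532
ln(ratio) = 0.655202
t = 0.655202 / 0.074 = 8.85 hours

8.85


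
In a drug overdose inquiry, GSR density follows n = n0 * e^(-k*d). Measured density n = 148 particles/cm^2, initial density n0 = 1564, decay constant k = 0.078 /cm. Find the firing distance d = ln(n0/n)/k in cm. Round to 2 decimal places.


GSR distance calculation:
n0/n = 1564 / 148 = 10.567568
ln(n0/n) = 2.35779
d = 2.35779 / 0.078 = 30.23 cm

30.23


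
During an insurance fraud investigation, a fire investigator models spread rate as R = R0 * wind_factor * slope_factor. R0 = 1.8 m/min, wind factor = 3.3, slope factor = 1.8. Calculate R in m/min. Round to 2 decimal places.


Fire spread rate calculation:
R = R0 * wind_factor * slope_factor
= 1.8 * 3.3 * 1.8
= 5.94 * 1.8
= 10.69 m/min

10.69


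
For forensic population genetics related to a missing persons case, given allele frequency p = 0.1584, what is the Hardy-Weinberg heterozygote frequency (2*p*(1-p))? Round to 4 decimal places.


Hardy-Weinberg heterozygote frequency:
q = 1 - p = 1 - 0.1584 = 0.8416
2pq = 2 * 0.1584 * 0.8416 = 0.2666

0.2666


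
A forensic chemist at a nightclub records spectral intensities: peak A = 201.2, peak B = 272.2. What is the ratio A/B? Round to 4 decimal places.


Spectral peak ratio:
Peak A = 201.2 counts
Peak B = 272.2 counts
Ratio = 201.2 / 272.2 = 0.7392

0.7392


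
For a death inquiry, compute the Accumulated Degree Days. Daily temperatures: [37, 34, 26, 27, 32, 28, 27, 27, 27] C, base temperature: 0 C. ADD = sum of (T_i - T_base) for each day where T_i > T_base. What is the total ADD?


Computing ADD day by day:
Day 1: max(0, 37 - 0) = 37
Day 2: max(0, 34 - 0) = 34
Day 3: max(0, 26 - 0) = 26
Day 4: max(0, 27 - 0) = 27
Day 5: max(0, 32 - 0) = 32
Day 6: max(0, 28 - 0) = 28
Day 7: max(0, 27 - 0) = 27
Day 8: max(0, 27 - 0) = 27
Day 9: max(0, 27 - 0) = 27
Total ADD = 265

265


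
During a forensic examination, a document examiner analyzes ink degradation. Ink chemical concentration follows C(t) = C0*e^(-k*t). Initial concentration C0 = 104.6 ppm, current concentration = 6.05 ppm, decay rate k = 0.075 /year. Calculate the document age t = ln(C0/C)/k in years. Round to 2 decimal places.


Document age estimation:
C0/C = 104.6 / 6.05 = 17.289256
ln(C0/C) = 2.850085
t = 2.850085 / 0.075 = 38.00 years

38.00


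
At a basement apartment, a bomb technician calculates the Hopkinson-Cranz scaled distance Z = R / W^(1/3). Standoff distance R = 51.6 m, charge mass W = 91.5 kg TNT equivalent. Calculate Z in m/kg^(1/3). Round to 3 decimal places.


Scaled distance calculation:
W^(1/3) = 91.5^(1/3) = 4.506164
Z = R / W^(1/3) = 51.6 / 4.506164
Z = 11.451 m/kg^(1/3)

11.451


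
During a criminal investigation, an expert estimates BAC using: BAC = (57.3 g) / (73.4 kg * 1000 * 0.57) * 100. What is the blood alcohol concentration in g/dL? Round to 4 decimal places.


Applying the Widmark formula:
BAC = (dose_g / (body_wt * 1000 * r)) * 100
Denominator = 73.4 * 1000 * 0.57 = 41838
BAC = (57.3 / 41838) * 100
BAC = 0.1370 g/dL

0.1370


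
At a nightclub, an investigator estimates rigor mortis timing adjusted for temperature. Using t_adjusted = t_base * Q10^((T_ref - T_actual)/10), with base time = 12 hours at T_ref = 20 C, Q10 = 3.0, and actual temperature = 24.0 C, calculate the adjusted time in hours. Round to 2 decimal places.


Rigor mortis time adjustment:
Exponent = (T_ref - T_actual) / 10 = (20 - 24.0) / 10 = -0.4
Q10 factor = 3.0^-0.4 = 0.64439
t_adjusted = 12 * 0.64439 = 7.73 hours

7.73


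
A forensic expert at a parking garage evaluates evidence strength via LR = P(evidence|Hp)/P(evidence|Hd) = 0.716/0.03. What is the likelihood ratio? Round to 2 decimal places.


Likelihood ratio calculation:
LR = P(E|Hp) / P(E|Hd)
LR = 0.716 / 0.03
LR = 23.87

23.87


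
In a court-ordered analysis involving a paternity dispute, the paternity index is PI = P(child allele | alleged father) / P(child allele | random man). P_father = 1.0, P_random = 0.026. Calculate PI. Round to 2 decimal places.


Paternity Index calculation:
PI = P(allele|father) / P(allele|random)
PI = 1.0 / 0.026
PI = 38.46

38.46


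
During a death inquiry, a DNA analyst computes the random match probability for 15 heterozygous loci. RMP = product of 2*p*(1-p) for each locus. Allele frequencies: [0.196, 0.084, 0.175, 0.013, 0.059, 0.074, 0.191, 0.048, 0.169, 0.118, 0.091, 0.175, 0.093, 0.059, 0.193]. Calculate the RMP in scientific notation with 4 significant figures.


Computing RMP for 15 loci:
Locus 1: 2 * 0.196 * 0.804 = 0.315168
Locus 2: 2 * 0.084 * 0.916 = 0.153888
Locus 3: 2 * 0.175 * 0.825 = 0.28875
Locus 4: 2 * 0.013 * 0.987 = 0.025662
Locus 5: 2 * 0.059 * 0.941 = 0.111038
Locus 6: 2 * 0.074 * 0.926 = 0.137048
Locus 7: 2 * 0.191 * 0.809 = 0.309038
Locus 8: 2 * 0.048 * 0.952 = 0.091392
Locus 9: 2 * 0.169 * 0.831 = 0.280878
Locus 10: 2 * 0.118 * 0.882 = 0.208152
Locus 11: 2 * 0.091 * 0.909 = 0.165438
Locus 12: 2 * 0.175 * 0.825 = 0.28875
Locus 13: 2 * 0.093 * 0.907 = 0.168702
Locus 14: 2 * 0.059 * 0.941 = 0.111038
Locus 15: 2 * 0.193 * 0.807 = 0.311502
RMP = 2.517e-12

2.517e-12


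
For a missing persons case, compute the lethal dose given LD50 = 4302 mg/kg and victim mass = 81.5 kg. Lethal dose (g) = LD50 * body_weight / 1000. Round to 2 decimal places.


Lethal dose calculation:
Lethal dose = LD50 * body_weight / 1000
= 4302 * 81.5 / 1000
= 350613 / 1000
= 350.61 g

350.61


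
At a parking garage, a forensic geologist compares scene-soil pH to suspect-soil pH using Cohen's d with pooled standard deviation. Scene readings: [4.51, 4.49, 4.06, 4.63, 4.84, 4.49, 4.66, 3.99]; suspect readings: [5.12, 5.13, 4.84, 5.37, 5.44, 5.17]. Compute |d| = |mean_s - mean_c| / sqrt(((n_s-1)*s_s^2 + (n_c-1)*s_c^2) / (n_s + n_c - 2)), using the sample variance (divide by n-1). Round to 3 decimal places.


Pooled-variance Cohen's d for soil pH comparison:
Scene mean = 35.67 / 8 = 4.45875
Suspect mean = 31.07 / 6 = 5.178333
Scene sample variance s_s^2 = 0.085498
Suspect sample variance s_c^2 = 0.045097
Pooled variance = ((n_s-1)*s_s^2 + (n_c-1)*s_c^2) / (n_s + n_c - 2) = 0.068664
Pooled SD = sqrt(0.068664) = 0.262038
Mean difference = -0.719583
|d| = |-0.719583| / 0.262038 = 2.746

2.746


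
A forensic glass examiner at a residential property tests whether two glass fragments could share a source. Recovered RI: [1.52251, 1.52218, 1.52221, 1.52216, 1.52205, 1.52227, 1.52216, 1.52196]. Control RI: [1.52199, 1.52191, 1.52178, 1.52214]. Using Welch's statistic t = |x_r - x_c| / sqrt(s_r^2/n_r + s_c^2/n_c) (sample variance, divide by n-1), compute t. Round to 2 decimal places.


Welch's t-criterion for glass RI comparison:
Recovered mean = sum / n_r = 12.1775 / 8 = 1.5221875
Control mean = sum / n_c = 6.08782 / 4 = 1.521955
Recovered sample variance s_r^2 = 2.62214e-08
Control sample variance s_c^2 = 2.27e-08
Welch SE (unpooled) = sqrt(s_r^2/n_r + s_c^2/n_c) = sqrt(3.27768e-09 + 5.675e-09) = sqrt(8.95268e-09) = 9.46186e-05
|mean_r - mean_c| = 0.0002325
t = 0.0002325 / 9.46186e-05 = 2.46

2.46


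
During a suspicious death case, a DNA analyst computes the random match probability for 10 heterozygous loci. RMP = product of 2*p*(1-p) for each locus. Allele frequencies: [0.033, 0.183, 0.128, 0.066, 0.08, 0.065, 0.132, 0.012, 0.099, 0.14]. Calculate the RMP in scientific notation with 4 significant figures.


Computing RMP for 10 loci:
Locus 1: 2 * 0.033 * 0.967 = 0.063822
Locus 2: 2 * 0.183 * 0.817 = 0.299022
Locus 3: 2 * 0.128 * 0.872 = 0.223232
Locus 4: 2 * 0.066 * 0.934 = 0.123288
Locus 5: 2 * 0.08 * 0.92 = 0.1472
Locus 6: 2 * 0.065 * 0.935 = 0.12155
Locus 7: 2 * 0.132 * 0.868 = 0.229152
Locus 8: 2 * 0.012 * 0.988 = 0.023712
Locus 9: 2 * 0.099 * 0.901 = 0.178398
Locus 10: 2 * 0.14 * 0.86 = 0.2408
RMP = 2.194e-09

2.194e-09


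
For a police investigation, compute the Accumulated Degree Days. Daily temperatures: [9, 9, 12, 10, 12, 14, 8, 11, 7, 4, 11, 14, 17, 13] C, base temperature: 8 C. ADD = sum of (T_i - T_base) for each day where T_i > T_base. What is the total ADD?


Computing ADD day by day:
Day 1: max(0, 9 - 8) = 1
Day 2: max(0, 9 - 8) = 1
Day 3: max(0, 12 - 8) = 4
Day 4: max(0, 10 - 8) = 2
Day 5: max(0, 12 - 8) = 4
Day 6: max(0, 14 - 8) = 6
Day 7: max(0, 8 - 8) = 0
Day 8: max(0, 11 - 8) = 3
Day 9: max(0, 7 - 8) = 0
Day 10: max(0, 4 - 8) = 0
Day 11: max(0, 11 - 8) = 3
Day 12: max(0, 14 - 8) = 6
Day 13: max(0, 17 - 8) = 9
Day 14: max(0, 13 - 8) = 5
Total ADD = 44

44


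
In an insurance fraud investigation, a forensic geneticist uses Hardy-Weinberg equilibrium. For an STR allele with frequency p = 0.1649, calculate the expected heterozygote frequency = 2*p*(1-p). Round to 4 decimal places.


Hardy-Weinberg heterozygote frequency:
q = 1 - p = 1 - 0.1649 = 0.8351
2pq = 2 * 0.1649 * 0.8351 = 0.2754

0.2754


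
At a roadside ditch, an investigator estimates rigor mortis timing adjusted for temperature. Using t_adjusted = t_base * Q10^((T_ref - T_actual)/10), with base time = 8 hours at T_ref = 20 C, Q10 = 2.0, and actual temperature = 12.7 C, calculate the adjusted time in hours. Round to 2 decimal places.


Rigor mortis time adjustment:
Exponent = (T_ref - T_actual) / 10 = (20 - 12.7) / 10 = 0.73
Q10 factor = 2.0^0.73 = 1.65864
t_adjusted = 8 * 1.65864 = 13.27 hours

13.27


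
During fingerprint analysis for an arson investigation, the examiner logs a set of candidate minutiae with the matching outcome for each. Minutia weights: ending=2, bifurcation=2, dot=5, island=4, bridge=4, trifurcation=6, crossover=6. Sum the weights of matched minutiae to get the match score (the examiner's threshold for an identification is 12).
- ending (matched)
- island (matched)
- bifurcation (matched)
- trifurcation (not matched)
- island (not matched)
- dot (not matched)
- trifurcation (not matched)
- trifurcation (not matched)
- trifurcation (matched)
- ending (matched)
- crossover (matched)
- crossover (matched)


Weighted minutiae match score:
  ending: matched, +2 (running total 2)
  island: matched, +4 (running total 6)
  bifurcation: matched, +2 (running total 8)
  trifurcation: not matched, +0
  island: not matched, +0
  dot: not matched, +0
  trifurcation: not matched, +0
  trifurcation: not matched, +0
  trifurcation: matched, +6 (running total 14)
  ending: matched, +2 (running total 16)
  crossover: matched, +6 (running total 22)
  crossover: matched, +6 (running total 28)
Total score = 28
Threshold = 12; verdict = identification

28


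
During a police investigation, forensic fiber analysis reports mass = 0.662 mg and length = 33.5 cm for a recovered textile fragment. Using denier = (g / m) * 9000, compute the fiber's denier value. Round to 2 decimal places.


Denier calculation:
Mass in grams = 0.662 mg / 1000 = 0.000662 g
Length in meters = 33.5 cm / 100 = 0.335 m
Linear density = mass / length = 0.000662 / 0.335 = 0.00197612 g/m
Denier = (g/m) * 9000 = 0.00197612 * 9000 = 17.79

17.79


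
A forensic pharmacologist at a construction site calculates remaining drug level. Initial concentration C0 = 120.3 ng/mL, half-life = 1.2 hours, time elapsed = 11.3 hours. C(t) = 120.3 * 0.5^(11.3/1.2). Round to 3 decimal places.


Drug concentration decay:
Number of half-lives = t / t_half = 11.3 / 1.2 = 9.416667
Decay factor = 0.5^9.416667 = 0.00146319
C(t) = 120.3 * 0.00146319 = 0.176 ng/mL

0.176


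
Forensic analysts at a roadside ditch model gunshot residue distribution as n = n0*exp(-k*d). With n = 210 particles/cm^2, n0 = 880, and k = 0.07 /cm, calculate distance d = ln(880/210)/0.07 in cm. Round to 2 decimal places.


GSR distance calculation:
n0/n = 880 / 210 = 4.190476
ln(n0/n) = 1.432814
d = 1.432814 / 0.07 = 20.47 cm

20.47


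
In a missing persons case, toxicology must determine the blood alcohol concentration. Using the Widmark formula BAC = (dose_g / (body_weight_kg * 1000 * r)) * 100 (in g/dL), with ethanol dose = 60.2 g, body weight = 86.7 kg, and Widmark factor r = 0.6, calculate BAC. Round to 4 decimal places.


Applying the Widmark formula:
BAC = (dose_g / (body_wt * 1000 * r)) * 100
Denominator = 86.7 * 1000 * 0.6 = 52020
BAC = (60.2 / 52020) * 100
BAC = 0.1157 g/dL

0.1157


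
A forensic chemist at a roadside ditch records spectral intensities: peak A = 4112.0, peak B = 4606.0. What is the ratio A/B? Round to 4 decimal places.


Spectral peak ratio:
Peak A = 4112.0 counts
Peak B = 4606.0 counts
Ratio = 4112.0 / 4606.0 = 0.8927

0.8927


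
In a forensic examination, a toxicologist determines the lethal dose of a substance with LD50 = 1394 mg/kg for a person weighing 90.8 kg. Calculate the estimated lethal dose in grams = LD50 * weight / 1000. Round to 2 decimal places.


Lethal dose calculation:
Lethal dose = LD50 * body_weight / 1000
= 1394 * 90.8 / 1000
= 126575.2 / 1000
= 126.58 g

126.58


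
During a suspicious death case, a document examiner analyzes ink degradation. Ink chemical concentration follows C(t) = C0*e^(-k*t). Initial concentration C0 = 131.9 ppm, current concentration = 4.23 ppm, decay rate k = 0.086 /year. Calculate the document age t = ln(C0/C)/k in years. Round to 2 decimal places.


Document age estimation:
C0/C = 131.9 / 4.23 = 31.182033
ln(C0/C) = 3.439842
t = 3.439842 / 0.086 = 40.00 years

40.00


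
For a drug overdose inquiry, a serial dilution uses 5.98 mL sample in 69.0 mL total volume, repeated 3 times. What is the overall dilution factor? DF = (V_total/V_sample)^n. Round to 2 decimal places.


Dilution factor calculation:
Single dilution = V_total / V_sample = 69.0 / 5.98 ≈ 11.538462
Number of dilutions = 3
Total DF = (69.0 / 5.98)^3 (full precision, rounded at the end) = 1536.19

1536.19


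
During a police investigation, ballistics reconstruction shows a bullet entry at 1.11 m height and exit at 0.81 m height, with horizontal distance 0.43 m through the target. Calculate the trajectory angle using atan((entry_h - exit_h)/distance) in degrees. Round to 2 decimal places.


Bullet trajectory angle:
Height difference = 1.11 - 0.81 = 0.3 m
angle = atan(0.3 / 0.43)
angle = atan(0.697674)
angle = 34.90 degrees

34.90


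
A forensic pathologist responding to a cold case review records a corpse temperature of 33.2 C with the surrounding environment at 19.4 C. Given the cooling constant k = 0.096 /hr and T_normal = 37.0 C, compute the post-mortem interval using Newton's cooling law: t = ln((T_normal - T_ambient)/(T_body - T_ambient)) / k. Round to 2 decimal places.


Using Newton's law of cooling:
t = ln((T_normal - T_ambient) / (T_body - T_ambient)) / k
T_normal - T_ambient = 17.6
T_body - T_ambient = 13.8
Ratio = 1.275362
ln(ratio) = 0.24323
t = 0.24323 / 0.096 = 2.53 hours

2.53


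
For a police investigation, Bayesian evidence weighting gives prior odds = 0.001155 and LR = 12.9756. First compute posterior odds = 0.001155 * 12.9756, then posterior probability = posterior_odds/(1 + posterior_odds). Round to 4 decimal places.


Bayesian evidence evaluation:
Posterior odds = prior_odds * LR = 0.001155 * 12.9756 = 0.01498682
Posterior probability = posterior_odds / (1 + posterior_odds)
= 0.01498682 / (1 + 0.01498682)
= 0.01498682 / 1.01498682
= 0.0148

0.0148


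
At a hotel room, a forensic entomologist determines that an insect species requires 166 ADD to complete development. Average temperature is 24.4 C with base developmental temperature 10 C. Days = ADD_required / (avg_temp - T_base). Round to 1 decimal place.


Insect development time:
Effective temperature = avg_temp - T_base = 24.4 - 10 = 14.4 C
Days = ADD / effective_temp = 166 / 14.4 = 11.5 days

11.5


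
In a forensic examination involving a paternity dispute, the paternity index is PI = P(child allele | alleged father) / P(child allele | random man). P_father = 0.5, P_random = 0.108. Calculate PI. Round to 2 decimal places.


Paternity Index calculation:
PI = P(allele|father) / P(allele|random)
PI = 0.5 / 0.108
PI = 4.63

4.63


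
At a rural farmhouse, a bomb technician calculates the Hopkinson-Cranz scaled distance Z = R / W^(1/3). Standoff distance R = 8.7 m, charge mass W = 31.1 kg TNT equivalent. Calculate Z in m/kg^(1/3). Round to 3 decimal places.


Scaled distance calculation:
W^(1/3) = 31.1^(1/3) = 3.144755
Z = R / W^(1/3) = 8.7 / 3.144755
Z = 2.767 m/kg^(1/3)

2.767


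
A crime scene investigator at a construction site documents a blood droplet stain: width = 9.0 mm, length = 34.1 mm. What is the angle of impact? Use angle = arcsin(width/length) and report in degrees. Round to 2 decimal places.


Blood spatter impact angle calculation:
width / length = 9.0 / 34.1 = 0.26393
angle = arcsin(0.26393)
angle = 15.30 degrees

15.30


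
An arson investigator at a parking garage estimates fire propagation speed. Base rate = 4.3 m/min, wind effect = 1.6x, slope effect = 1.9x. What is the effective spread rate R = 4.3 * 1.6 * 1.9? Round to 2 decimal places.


Fire spread rate calculation:
R = R0 * wind_factor * slope_factor
= 4.3 * 1.6 * 1.9
= 6.88 * 1.9
= 13.07 m/min

13.07


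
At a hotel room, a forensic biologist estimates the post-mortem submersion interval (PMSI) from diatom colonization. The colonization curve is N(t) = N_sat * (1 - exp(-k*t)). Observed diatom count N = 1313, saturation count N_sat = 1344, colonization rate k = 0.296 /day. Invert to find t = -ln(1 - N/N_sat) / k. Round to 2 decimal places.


PMSI from diatom colonization curve:
N / N_sat = 1313 / 1344 = 0.976935
1 - N/N_sat = 0.023065
ln(1 - N/N_sat) = -3.769439
t = -ln(1 - N/N_sat) / k = -(-3.769439) / 0.296 = 12.73 days

12.73


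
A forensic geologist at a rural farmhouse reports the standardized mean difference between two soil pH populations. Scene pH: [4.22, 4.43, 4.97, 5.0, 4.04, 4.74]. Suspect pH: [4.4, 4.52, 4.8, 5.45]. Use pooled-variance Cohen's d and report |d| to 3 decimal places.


Pooled-variance Cohen's d for soil pH comparison:
Scene mean = 27.4 / 6 = 4.566667
Suspect mean = 19.17 / 4 = 4.7925
Scene sample variance s_s^2 = 0.159347
Suspect sample variance s_c^2 = 0.220225
Pooled variance = ((n_s-1)*s_s^2 + (n_c-1)*s_c^2) / (n_s + n_c - 2) = 0.182176
Pooled SD = sqrt(0.182176) = 0.426821
Mean difference = -0.225833
|d| = |-0.225833| / 0.426821 = 0.529

0.529


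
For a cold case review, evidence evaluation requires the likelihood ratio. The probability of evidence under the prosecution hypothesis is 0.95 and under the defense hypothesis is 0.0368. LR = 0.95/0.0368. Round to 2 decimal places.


Likelihood ratio calculation:
LR = P(E|Hp) / P(E|Hd)
LR = 0.95 / 0.0368
LR = 25.82

25.82


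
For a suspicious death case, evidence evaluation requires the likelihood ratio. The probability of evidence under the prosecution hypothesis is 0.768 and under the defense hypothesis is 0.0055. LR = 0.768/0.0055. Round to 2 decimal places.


Likelihood ratio calculation:
LR = P(E|Hp) / P(E|Hd)
LR = 0.768 / 0.0055
LR = 139.64

139.64


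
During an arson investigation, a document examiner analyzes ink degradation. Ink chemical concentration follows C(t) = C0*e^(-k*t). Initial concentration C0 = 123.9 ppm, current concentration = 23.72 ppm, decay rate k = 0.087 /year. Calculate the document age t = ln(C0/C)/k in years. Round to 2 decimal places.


Document age estimation:
C0/C = 123.9 / 23.72 = 5.22344
ln(C0/C) = 1.653156
t = 1.653156 / 0.087 = 19.00 years

19.00


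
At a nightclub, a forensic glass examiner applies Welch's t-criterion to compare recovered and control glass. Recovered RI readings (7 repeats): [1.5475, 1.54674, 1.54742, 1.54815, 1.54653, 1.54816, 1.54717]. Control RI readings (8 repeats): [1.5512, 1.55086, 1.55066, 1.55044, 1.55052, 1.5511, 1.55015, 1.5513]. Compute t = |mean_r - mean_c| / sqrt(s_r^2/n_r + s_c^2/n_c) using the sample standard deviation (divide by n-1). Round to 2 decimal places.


Welch's t-criterion for glass RI comparison:
Recovered mean = sum / n_r = 10.83167 / 7 = 1.5473814
Control mean = sum / n_c = 12.40623 / 8 = 1.5507787
Recovered sample variance s_r^2 = 3.98914e-07
Control sample variance s_c^2 = 1.64298e-07
Welch SE (unpooled) = sqrt(s_r^2/n_r + s_c^2/n_c) = sqrt(5.69878e-08 + 2.05373e-08) = sqrt(7.75251e-08) = 0.000278433
|mean_r - mean_c| = 0.00339732
t = 0.00339732 / 0.000278433 = 12.20

12.20


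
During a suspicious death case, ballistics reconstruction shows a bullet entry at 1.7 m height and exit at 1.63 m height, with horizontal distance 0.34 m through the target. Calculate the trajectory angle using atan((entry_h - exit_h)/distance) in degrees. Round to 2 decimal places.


Bullet trajectory angle:
Height difference = 1.7 - 1.63 = 0.07 m
angle = atan(0.07 / 0.34)
angle = atan(0.205882)
angle = 11.63 degrees

11.63


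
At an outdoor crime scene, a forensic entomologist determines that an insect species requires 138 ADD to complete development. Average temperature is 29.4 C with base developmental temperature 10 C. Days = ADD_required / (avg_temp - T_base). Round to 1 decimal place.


Insect development time:
Effective temperature = avg_temp - T_base = 29.4 - 10 = 19.4 C
Days = ADD / effective_temp = 138 / 19.4 = 7.1 days

7.1


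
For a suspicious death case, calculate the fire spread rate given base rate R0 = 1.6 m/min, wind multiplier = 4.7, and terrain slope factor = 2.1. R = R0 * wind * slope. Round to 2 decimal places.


Fire spread rate calculation:
R = R0 * wind_factor * slope_factor
= 1.6 * 4.7 * 2.1
= 7.52 * 2.1
= 15.79 m/min

15.79


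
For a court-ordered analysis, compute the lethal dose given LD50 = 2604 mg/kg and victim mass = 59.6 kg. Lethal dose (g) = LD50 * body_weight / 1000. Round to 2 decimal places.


Lethal dose calculation:
Lethal dose = LD50 * body_weight / 1000
= 2604 * 59.6 / 1000
= 155198.4 / 1000
= 155.20 g

155.20


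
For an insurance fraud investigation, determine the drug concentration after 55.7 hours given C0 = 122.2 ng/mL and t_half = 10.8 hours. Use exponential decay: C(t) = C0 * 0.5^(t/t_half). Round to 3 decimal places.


Drug concentration decay:
Number of half-lives = t / t_half = 55.7 / 10.8 = 5.157407
Decay factor = 0.5^5.157407 = 0.02801985
C(t) = 122.2 * 0.02801985 = 3.424 ng/mL

3.424


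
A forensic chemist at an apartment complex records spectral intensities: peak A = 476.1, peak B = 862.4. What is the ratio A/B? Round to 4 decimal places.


Spectral peak ratio:
Peak A = 476.1 counts
Peak B = 862.4 counts
Ratio = 476.1 / 862.4 = 0.5521

0.5521


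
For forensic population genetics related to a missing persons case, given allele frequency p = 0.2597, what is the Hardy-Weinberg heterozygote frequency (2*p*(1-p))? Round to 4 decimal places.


Hardy-Weinberg heterozygote frequency:
q = 1 - p = 1 - 0.2597 = 0.7403
2pq = 2 * 0.2597 * 0.7403 = 0.3845

0.3845


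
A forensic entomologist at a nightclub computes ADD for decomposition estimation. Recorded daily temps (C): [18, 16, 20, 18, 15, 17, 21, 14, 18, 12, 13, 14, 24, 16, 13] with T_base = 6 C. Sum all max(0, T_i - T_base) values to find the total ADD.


Computing ADD day by day:
Day 1: max(0, 18 - 6) = 12
Day 2: max(0, 16 - 6) = 10
Day 3: max(0, 20 - 6) = 14
Day 4: max(0, 18 - 6) = 12
Day 5: max(0, 15 - 6) = 9
Day 6: max(0, 17 - 6) = 11
Day 7: max(0, 21 - 6) = 15
Day 8: max(0, 14 - 6) = 8
Day 9: max(0, 18 - 6) = 12
Day 10: max(0, 12 - 6) = 6
Day 11: max(0, 13 - 6) = 7
Day 12: max(0, 14 - 6) = 8
Day 13: max(0, 24 - 6) = 18
Day 14: max(0, 16 - 6) = 10
Day 15: max(0, 13 - 6) = 7
Total ADD = 159

159


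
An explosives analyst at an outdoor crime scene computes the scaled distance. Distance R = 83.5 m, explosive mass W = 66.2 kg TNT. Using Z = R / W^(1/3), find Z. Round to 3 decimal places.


Scaled distance calculation:
W^(1/3) = 66.2^(1/3) = 4.045318
Z = R / W^(1/3) = 83.5 / 4.045318
Z = 20.641 m/kg^(1/3)

20.641


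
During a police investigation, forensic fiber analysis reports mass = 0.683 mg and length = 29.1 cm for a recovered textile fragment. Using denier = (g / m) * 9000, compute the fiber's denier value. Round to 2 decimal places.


Denier calculation:
Mass in grams = 0.683 mg / 1000 = 0.000683 g
Length in meters = 29.1 cm / 100 = 0.291 m
Linear density = mass / length = 0.000683 / 0.291 = 0.00234708 g/m
Denier = (g/m) * 9000 = 0.00234708 * 9000 = 21.12

21.12


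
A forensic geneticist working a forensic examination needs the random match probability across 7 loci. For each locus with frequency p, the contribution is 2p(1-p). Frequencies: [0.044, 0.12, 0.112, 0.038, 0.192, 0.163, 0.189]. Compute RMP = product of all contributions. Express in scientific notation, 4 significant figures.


Computing RMP for 7 loci:
Locus 1: 2 * 0.044 * 0.956 = 0.084128
Locus 2: 2 * 0.12 * 0.88 = 0.2112
Locus 3: 2 * 0.112 * 0.888 = 0.198912
Locus 4: 2 * 0.038 * 0.962 = 0.073112
Locus 5: 2 * 0.192 * 0.808 = 0.310272
Locus 6: 2 * 0.163 * 0.837 = 0.272862
Locus 7: 2 * 0.189 * 0.811 = 0.306558
RMP = 6.706e-06

6.706e-06


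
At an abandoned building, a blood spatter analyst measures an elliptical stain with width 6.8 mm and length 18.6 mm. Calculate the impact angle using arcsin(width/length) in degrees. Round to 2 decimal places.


Blood spatter impact angle calculation:
width / length = 6.8 / 18.6 = 0.365591
angle = arcsin(0.365591)
angle = 21.44 degrees

21.44


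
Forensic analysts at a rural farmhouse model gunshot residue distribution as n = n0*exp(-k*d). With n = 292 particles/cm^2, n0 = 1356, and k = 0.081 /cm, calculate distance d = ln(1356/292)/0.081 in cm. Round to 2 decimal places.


GSR distance calculation:
n0/n = 1356 / 292 = 4.643836
ln(n0/n) = 1.535541
d = 1.535541 / 0.081 = 18.96 cm

18.96


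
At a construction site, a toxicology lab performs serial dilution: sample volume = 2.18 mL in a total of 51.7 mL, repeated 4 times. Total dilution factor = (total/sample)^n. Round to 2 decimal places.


Dilution factor calculation:
Single dilution = V_total / V_sample = 51.7 / 2.18 ≈ 23.715596
Number of dilutions = 4
Total DF = (51.7 / 2.18)^4 (full precision, rounded at the end) = 316326.95

316326.95


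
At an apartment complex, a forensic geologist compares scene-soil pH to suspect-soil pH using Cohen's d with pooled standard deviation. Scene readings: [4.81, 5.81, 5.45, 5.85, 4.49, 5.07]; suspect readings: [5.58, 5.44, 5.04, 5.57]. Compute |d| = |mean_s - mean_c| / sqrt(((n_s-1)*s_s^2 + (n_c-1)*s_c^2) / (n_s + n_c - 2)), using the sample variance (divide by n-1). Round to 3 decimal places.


Pooled-variance Cohen's d for soil pH comparison:
Scene mean = 31.48 / 6 = 5.246667
Suspect mean = 21.63 / 4 = 5.4075
Scene sample variance s_s^2 = 0.303427
Suspect sample variance s_c^2 = 0.064092
Pooled variance = ((n_s-1)*s_s^2 + (n_c-1)*s_c^2) / (n_s + n_c - 2) = 0.213676
Pooled SD = sqrt(0.213676) = 0.462251
Mean difference = -0.160833
|d| = |-0.160833| / 0.462251 = 0.348

0.348


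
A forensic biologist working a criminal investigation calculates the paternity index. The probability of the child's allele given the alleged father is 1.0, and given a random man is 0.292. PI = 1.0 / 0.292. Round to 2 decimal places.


Paternity Index calculation:
PI = P(allele|father) / P(allele|random)
PI = 1.0 / 0.292
PI = 3.42

3.42


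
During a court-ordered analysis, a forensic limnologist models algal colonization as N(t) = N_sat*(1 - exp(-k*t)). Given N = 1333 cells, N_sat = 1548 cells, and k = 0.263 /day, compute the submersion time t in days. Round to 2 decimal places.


PMSI from diatom colonization curve:
N / N_sat = 1333 / 1548 = 0.861111
1 - N/N_sat = 0.138889
ln(1 - N/N_sat) = -1.97408
t = -ln(1 - N/N_sat) / k = -(-1.97408) / 0.263 = 7.51 days

7.51


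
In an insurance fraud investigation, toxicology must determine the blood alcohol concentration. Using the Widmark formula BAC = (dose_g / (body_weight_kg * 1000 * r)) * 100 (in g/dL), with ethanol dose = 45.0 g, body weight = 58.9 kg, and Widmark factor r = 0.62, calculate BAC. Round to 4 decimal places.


Applying the Widmark formula:
BAC = (dose_g / (body_wt * 1000 * r)) * 100
Denominator = 58.9 * 1000 * 0.62 = 36518
BAC = (45.0 / 36518) * 100
BAC = 0.1232 g/dL

0.1232


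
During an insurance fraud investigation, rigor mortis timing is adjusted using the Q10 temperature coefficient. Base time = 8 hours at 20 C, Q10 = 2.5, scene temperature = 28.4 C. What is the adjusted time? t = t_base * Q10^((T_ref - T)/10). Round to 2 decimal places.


Rigor mortis time adjustment:
Exponent = (T_ref - T_actual) / 10 = (20 - 28.4) / 10 = -0.84
Q10 factor = 2.5^-0.84 = 0.46316
t_adjusted = 8 * 0.46316 = 3.71 hours

3.71


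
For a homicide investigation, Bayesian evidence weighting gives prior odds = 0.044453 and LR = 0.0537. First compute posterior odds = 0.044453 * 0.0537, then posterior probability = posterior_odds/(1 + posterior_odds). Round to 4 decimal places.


Bayesian evidence evaluation:
Posterior odds = prior_odds * LR = 0.044453 * 0.0537 = 0.002387126
Posterior probability = posterior_odds / (1 + posterior_odds)
= 0.002387126 / (1 + 0.002387126)
= 0.002387126 / 1.002387126
= 0.0024

0.0024
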